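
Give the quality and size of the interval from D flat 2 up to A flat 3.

D to A spans five letter names (D-E-F-G-A), plus an octave — that makes it a twelfth of some quality.
Db2 to Ab3 is 19 semitones, matching the perfect twelfth exactly, so the quality is perfect.
(Equivalently, a compound perfect fifth: a perfect fifth plus an octave.)

P12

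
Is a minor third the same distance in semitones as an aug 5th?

A minor third spans 3 semitones; an augmented fifth spans 8 semitones. They differ by 5.

No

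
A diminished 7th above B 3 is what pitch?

Counting seven letter names up from B lands on A.
A diminished seventh spans 9 semitones, so from B3 the target pitch is Ab4.

A-flat 4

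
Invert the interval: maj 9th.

First reduce the compound major ninth to its simple form, a major second.
Inverted interval numbers add to nine, so a second pairs with a seventh (2 + 7 = 9).
Quality inverts too: major becomes minor. That makes the inversion a minor seventh.

minor 7th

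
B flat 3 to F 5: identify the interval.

perfect twelfth

B to F spans five letter names (B-C-D-E-F), plus an octave: a twelfth.
Counting semitones, Bb3→F5 is 19, which is the perfect twelfth.
(Equivalently, a compound perfect fifth: a perfect fifth plus an octave.)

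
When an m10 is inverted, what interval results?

First reduce the compound minor tenth to its simple form, a minor third.
Inverted interval numbers add to nine, so a third pairs with a sixth (3 + 6 = 9).
And minor becomes major under inversion, so we get a major sixth.

major 6th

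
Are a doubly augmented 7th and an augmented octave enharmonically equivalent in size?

Yes

A doubly augmented seventh spans 13 semitones, and an augmented octave also spans 13 semitones — they're enharmonic.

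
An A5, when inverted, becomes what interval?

diminished fourth

The rule of nine gives the new number: 9 − 5 = 4, so a fifth becomes a fourth.
Quality inverts too: augmented becomes diminished. That makes the inversion a diminished fourth.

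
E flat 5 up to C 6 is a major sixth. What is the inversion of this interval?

Interval numbers invert to sum to nine: 6 + 3 = 9, so a sixth inverts to a third.
The quality also flips — major becomes minor — giving a minor third.

m3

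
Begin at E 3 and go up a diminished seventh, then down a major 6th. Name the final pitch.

A diminished seventh up from E3 is Db4.
Db4 down a major sixth → Fb3 (9 semitones).

F flat 3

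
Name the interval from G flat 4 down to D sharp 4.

Descending from Gb4 to D#4 is the same interval as ascending D#4 to Gb4.
D to G spans four letter names (D-E-F-G) — that makes it a fourth of some quality.
D#4 to Gb4 spans 3 semitones — two semitones narrower than the perfect fourth (5) — giving a doubly diminished fourth.

doubly diminished fourth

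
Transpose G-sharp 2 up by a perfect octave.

G-sharp 3

The letter stays G (same as the start), shifted an octave up.
Moving 12 semitones up from G#2 (the size of a perfect octave) reaches G#3.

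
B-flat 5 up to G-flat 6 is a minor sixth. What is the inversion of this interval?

Inverted interval numbers add to nine, so a sixth pairs with a third (6 + 3 = 9).
The quality also flips — minor becomes major — giving a major third.

major 3rd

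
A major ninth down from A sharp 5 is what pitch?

Counting two letter names plus an octave down from A lands on G.
Moving 14 semitones down from A#5 (the size of a major ninth) reaches G#4.

G sharp 4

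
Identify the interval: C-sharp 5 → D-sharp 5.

C to D spans two letter names (C-D) — that makes it a second of some quality.
C#5 to D#5 is 2 semitones, matching the major second exactly, so the quality is major.

major 2nd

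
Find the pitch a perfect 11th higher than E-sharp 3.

A-sharp 4

The eleventh's letter: E up four letter names plus an octave → A.
Moving 17 semitones up from E#3 (the size of a perfect eleventh) reaches A#4.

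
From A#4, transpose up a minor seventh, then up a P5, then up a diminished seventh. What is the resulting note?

A#4 up a minor seventh → G#5 (10 semitones).
Up a perfect fifth from G#5: D#6 (7 semitones up).
A diminished seventh up from D#6 is C7.

C7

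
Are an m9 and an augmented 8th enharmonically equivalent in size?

Yes

Both span 13 semitones: a minor ninth and an augmented octave are the same chromatic distance.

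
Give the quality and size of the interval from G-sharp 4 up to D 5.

G to D spans five letter names (G-A-B-C-D), so the interval is some kind of fifth.
The perfect fifth is 7 semitones; here we have 6, one semitone narrower: diminished.

diminished fifth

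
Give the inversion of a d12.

augmented 4th

First reduce the compound diminished twelfth to its simple form, a diminished fifth.
The rule of nine gives the new number: 9 − 5 = 4, so a fifth becomes a fourth.
The quality also flips — diminished becomes augmented — giving an augmented fourth.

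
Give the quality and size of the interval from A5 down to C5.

Descending from A5 to C5 is the same interval as ascending C5 to A5.
C to A spans six letter names (C-D-E-F-G-A), so the interval is some kind of sixth.
C5 to A5 is 9 semitones, matching the major sixth exactly, so the quality is major.

M6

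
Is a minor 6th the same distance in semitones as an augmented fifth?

Yes

A minor sixth spans 8 semitones, and an augmented fifth also spans 8 semitones — they're enharmonic.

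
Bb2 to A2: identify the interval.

Descending from Bb2 to A2 is the same interval as ascending A2 to Bb2.
A to B spans two letter names (A-B), so the interval is some kind of second.
A2 to Bb2 is 1 semitone, a half step short of the major second (2), so this is minor.

minor 2nd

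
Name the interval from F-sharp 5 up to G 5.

minor second

F to G spans two letter names (F-G), so the interval is some kind of second.
F#5 to G5 is 1 semitone, a half step short of the major second (2), so this is minor.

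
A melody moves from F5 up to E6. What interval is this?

M7

F to E spans seven letter names (F-G-A-B-C-D-E), so the interval is some kind of seventh.
The major seventh spans 11 semitones, and F5 to E6 is exactly 11 semitones — so this is a major seventh.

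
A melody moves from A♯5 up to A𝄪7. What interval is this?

A to A is the same letter name, plus 2 octaves, so the interval is some kind of fifteenth.
The perfect fifteenth is 24 semitones; here we have 25, one semitone wider: augmented.
(Equivalently, a compound augmented octave: an augmented octave plus an octave.)

augmented fifteenth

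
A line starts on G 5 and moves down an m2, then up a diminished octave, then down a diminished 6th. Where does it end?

A minor second down from G5 is F#5.
A diminished octave up from F#5 is F6.
A diminished sixth down from F6 is A#5.

A sharp 5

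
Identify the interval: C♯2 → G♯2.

perfect 5th

C to G spans five letter names (C-D-E-F-G): a fifth.
Counting semitones, C#2→G#2 is 7, which is the perfect fifth.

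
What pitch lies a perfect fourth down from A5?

Four letter names down from A: E.
A perfect fourth is 5 semitones; 5 semitones down from A5 gives E5.

E5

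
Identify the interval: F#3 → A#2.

Descending from F#3 to A#2 is the same interval as ascending A#2 to F#3.
A to F spans six letter names (A-B-C-D-E-F) — that makes it a sixth of some quality.
At 8 semitones, A#2→F#3 falls one short of a major sixth: minor.

minor sixth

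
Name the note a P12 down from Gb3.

Five letters down from G (plus an octave) reaches C.
A perfect twelfth is 19 semitones; 19 semitones down from Gb3 gives Cb2.

Cb2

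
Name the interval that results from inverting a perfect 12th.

First reduce the compound perfect twelfth to its simple form, a perfect fifth.
Inverted interval numbers add to nine, so a fifth pairs with a fourth (5 + 4 = 9).
And perfect stays perfect under inversion, so we get a perfect fourth.

perfect fourth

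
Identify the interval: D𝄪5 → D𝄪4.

perfect octave

Descending from D##5 to D##4 is the same interval as ascending D##4 to D##5.
D to D is the same letter name, plus an octave, so the interval is some kind of octave.
D##4 to D##5 is 12 semitones, matching the perfect octave exactly, so the quality is perfect.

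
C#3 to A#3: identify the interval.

major sixth

C to A spans six letter names (C-D-E-F-G-A), so the interval is some kind of sixth.
C#3 to A#3 is 9 semitones, matching the major sixth exactly, so the quality is major.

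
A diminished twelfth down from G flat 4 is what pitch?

Five letters down from G (plus an octave) reaches C.
A diminished twelfth is 18 semitones; 18 semitones down from Gb4 gives C3.

C 3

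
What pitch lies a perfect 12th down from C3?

Counting five letter names plus an octave down from C lands on F.
A perfect twelfth is 19 semitones; 19 semitones down from C3 gives F1.

F1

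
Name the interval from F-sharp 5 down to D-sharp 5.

Descending from F#5 to D#5 is the same interval as ascending D#5 to F#5.
D to F spans three letter names (D-E-F): a third.
D#5 to F#5 is 3 semitones, a half step short of the major third (4), so this is minor.

minor 3rd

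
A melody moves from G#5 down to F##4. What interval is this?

m9

Descending from G#5 to F##4 is the same interval as ascending F##4 to G#5.
F to G spans two letter names (F-G), plus an octave: a ninth.
F##4 to G#5 is 13 semitones, a half step short of the major ninth (14), so this is minor.
(Equivalently, a compound minor second: a minor second plus an octave.)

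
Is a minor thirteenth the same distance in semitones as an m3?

20 semitones (minor thirteenth) vs 3 semitones (minor third): not equal.

No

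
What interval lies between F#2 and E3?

m7

F to E spans seven letter names (F-G-A-B-C-D-E), so the interval is some kind of seventh.
A major seventh would be 11 semitones, but F#2 to E3 is 10 — one semitone narrower, making it a minor seventh.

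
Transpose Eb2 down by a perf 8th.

Eb1

For an octave the letter name doesn't change: still E, an octave down.
A perfect octave is 12 semitones; 12 semitones down from Eb2 gives Eb1.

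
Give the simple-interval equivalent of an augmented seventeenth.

A3

Each octave removed subtracts seven from the number: 17 − 14 = 3.
So an augmented seventeenth is 2 octaves plus an augmented third. The quality is unchanged.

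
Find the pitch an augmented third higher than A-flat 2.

C-sharp 3

The third takes the letter from A up to C.
An augmented third is 5 semitones; 5 semitones up from Ab2 gives C#3.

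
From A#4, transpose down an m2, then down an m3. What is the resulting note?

E##4

A#4 down a minor second → G##4 (1 semitone).
A minor third down from G##4 is E##4.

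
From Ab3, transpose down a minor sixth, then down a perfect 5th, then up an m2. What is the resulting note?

Ab3 down a minor sixth → C3 (8 semitones).
C3 down a perfect fifth → F2 (7 semitones).
F2 up a minor second → Gb2 (1 semitone).

Gb2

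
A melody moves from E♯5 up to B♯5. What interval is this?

E to B spans five letter names (E-F-G-A-B) — that makes it a fifth of some quality.
The perfect fifth spans 7 semitones, and E#5 to B#5 is exactly 7 semitones — so this is a perfect fifth.

perfect fifth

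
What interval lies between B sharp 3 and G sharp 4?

minor sixth

B to G spans six letter names (B-C-D-E-F-G) — that makes it a sixth of some quality.
B#3 to G#4 is 8 semitones, a half step short of the major sixth (9), so this is minor.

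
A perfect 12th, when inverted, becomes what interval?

First reduce the compound perfect twelfth to its simple form, a perfect fifth.
The rule of nine gives the new number: 9 − 5 = 4, so a fifth becomes a fourth.
The quality also flips — perfect stays perfect — giving a perfect fourth.

P4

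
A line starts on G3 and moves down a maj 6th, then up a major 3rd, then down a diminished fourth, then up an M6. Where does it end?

Down a major sixth from G3: Bb2 (9 semitones down).
Up a major third from Bb2: D3 (4 semitones up).
D3 down a diminished fourth → A#2 (4 semitones).
Up a major sixth from A#2: F##3 (9 semitones up).

F##3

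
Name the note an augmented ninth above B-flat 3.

C-sharp 5

The ninth's letter: B up two letter names plus an octave → C.
Moving 15 semitones up from Bb3 (the size of an augmented ninth) reaches C#5.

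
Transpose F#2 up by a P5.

C#3

Counting five letter names up from F lands on C.
A perfect fifth is 7 semitones; 7 semitones up from F#2 gives C#3.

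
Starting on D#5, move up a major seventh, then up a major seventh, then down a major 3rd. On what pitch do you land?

G##6

A major seventh up from D#5 is C##6.
C##6 up a major seventh → B##6 (11 semitones).
B##6 down a major third → G##6 (4 semitones).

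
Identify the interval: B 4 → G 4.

major 3rd

Descending from B4 to G4 is the same interval as ascending G4 to B4.
G to B spans three letter names (G-A-B), so the interval is some kind of third.
G4 to B4 is 4 semitones, matching the major third exactly, so the quality is major.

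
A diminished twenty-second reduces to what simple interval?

Each octave removed subtracts seven from the number: 22 − 14 = 8.
Quality carries through unchanged, so the simple form is a diminished octave.

d8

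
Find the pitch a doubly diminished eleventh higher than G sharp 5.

C flat 7

The eleventh's letter: G up four letter names plus an octave → C.
A doubly diminished eleventh spans 15 semitones, so from G#5 the target pitch is Cb7.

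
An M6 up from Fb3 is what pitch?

Counting six letter names up from F lands on D.
A major sixth is 9 semitones; 9 semitones up from Fb3 gives Db4.

Db4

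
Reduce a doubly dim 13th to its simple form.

Subtracting seven from the interval number removes an octave: 13 − 7 = 6.
So a doubly diminished thirteenth is an octave plus a doubly diminished sixth. The quality is unchanged.

doubly diminished sixth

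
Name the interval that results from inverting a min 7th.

Inverted interval numbers add to nine, so a seventh pairs with a second (7 + 2 = 9).
Quality inverts too: minor becomes major. That makes the inversion a major second.

major second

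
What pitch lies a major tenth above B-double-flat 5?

Three letters up from B (plus an octave) reaches D.
A major tenth spans 16 semitones, so from Bbb5 the target pitch is Db7.

D-flat 7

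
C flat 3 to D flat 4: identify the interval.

major ninth

C to D spans two letter names (C-D), plus an octave — that makes it a ninth of some quality.
Counting semitones, Cb3→Db4 is 14, which is the major ninth.
(Equivalently, a compound major second: a major second plus an octave.)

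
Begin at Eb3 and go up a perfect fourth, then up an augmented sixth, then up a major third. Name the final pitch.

A#4

Eb3 up a perfect fourth → Ab3 (5 semitones).
Ab3 up an augmented sixth → F#4 (10 semitones).
Up a major third from F#4: A#4 (4 semitones up).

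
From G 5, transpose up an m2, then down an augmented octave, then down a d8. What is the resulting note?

Up a minor second from G5: Ab5 (1 semitone up).
Ab5 down an augmented octave → Abb4 (13 semitones).
A diminished octave down from Abb4 is Ab3.

A flat 3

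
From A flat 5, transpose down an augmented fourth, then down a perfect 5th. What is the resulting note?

A double-flat 4

Ab5 down an augmented fourth → Ebb5 (6 semitones).
A perfect fifth down from Ebb5 is Abb4.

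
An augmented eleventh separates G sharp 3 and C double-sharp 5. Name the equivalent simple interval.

Take out an octave (7 from the number): 11 − 7 = 4.
That makes an augmented eleventh a compound augmented fourth — an octave plus an augmented fourth.

A4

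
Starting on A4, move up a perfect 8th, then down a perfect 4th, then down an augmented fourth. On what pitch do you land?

Bb4

A perfect octave up from A4 is A5.
A5 down a perfect fourth → E5 (5 semitones).
An augmented fourth down from E5 is Bb4.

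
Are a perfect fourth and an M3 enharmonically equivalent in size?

No

5 semitones (perfect fourth) vs 4 semitones (major third): not equal.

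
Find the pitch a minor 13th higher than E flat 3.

C flat 5

The thirteenth's letter: E up six letter names plus an octave → C.
A minor thirteenth is 20 semitones; 20 semitones up from Eb3 gives Cb5.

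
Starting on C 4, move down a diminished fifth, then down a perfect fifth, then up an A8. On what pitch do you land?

B sharp 3

C4 down a diminished fifth → F#3 (6 semitones).
Down a perfect fifth from F#3: B2 (7 semitones down).
B2 up an augmented octave → B#3 (13 semitones).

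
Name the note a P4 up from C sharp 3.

F sharp 3

Four letter names up from C: F.
A perfect fourth spans 5 semitones, so from C#3 the target pitch is F#3.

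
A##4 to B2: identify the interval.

Descending from A##4 to B2 is the same interval as ascending B2 to A##4.
B to A spans seven letter names (B-C-D-E-F-G-A), plus an octave, so the interval is some kind of fourteenth.
B2 to A##4 spans 24 semitones — one semitone wider than the major fourteenth (23) — giving an augmented fourteenth.
(Equivalently, a compound augmented seventh: an augmented seventh plus an octave.)

augmented fourteenth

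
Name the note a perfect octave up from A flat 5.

A flat 6

An octave keeps the letter name A, an octave up from A.
A perfect octave is 12 semitones; 12 semitones up from Ab5 gives Ab6.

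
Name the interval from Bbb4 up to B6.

doubly augmented fifteenth

B to B is the same letter name, plus 2 octaves — that makes it a fifteenth of some quality.
The perfect fifteenth is 24 semitones; here we have 26, two semitones wider: doubly augmented.
(Equivalently, a compound doubly augmented octave: a doubly augmented octave plus an octave.)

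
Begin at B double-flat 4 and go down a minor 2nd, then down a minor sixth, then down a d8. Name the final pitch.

A minor second down from Bbb4 is Ab4.
Ab4 down a minor sixth → C4 (8 semitones).
C4 down a diminished octave → C#3 (11 semitones).

C sharp 3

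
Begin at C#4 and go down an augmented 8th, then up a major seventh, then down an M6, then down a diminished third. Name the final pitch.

B#2

C#4 down an augmented octave → C3 (13 semitones).
Up a major seventh from C3: B3 (11 semitones up).
Down a major sixth from B3: D3 (9 semitones down).
A diminished third down from D3 is B#2.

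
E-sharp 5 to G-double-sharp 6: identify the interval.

major tenth

E to G spans three letter names (E-F-G), plus an octave, so the interval is some kind of tenth.
E#5 to G##6 is 16 semitones, matching the major tenth exactly, so the quality is major.
(Equivalently, a compound major third: a major third plus an octave.)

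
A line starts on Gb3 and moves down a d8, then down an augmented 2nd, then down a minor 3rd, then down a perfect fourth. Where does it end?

Down a diminished octave from Gb3: G2 (11 semitones down).
An augmented second down from G2 is Fb2.
Down a minor third from Fb2: Db2 (3 semitones down).
Db2 down a perfect fourth → Ab1 (5 semitones).

Ab1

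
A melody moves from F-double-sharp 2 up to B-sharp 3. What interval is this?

F to B spans four letter names (F-G-A-B), plus an octave: an eleventh.
F##2 to B#3 is 17 semitones, matching the perfect eleventh exactly, so the quality is perfect.
(Equivalently, a compound perfect fourth: a perfect fourth plus an octave.)

perfect 11th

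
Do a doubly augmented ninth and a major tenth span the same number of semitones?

Yes

Both span 16 semitones: a doubly augmented ninth and a major tenth are the same chromatic distance.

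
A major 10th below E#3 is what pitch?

Counting three letter names plus an octave down from E lands on C.
Moving 16 semitones down from E#3 (the size of a major tenth) reaches C#2.

C#2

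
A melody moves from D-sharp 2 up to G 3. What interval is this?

D to G spans four letter names (D-E-F-G), plus an octave: an eleventh.
D#2 to G3 spans 16 semitones — one semitone narrower than the perfect eleventh (17) — giving a diminished eleventh.
(Equivalently, a compound diminished fourth: a diminished fourth plus an octave.)

diminished eleventh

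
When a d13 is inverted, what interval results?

First reduce the compound diminished thirteenth to its simple form, a diminished sixth.
The rule of nine gives the new number: 9 − 6 = 3, so a sixth becomes a third.
And diminished becomes augmented under inversion, so we get an augmented third.

augmented 3rd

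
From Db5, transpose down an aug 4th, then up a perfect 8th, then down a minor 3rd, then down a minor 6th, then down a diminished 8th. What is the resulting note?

Down an augmented fourth from Db5: Abb4 (6 semitones down).
A perfect octave up from Abb4 is Abb5.
Abb5 down a minor third → Fb5 (3 semitones).
Fb5 down a minor sixth → Ab4 (8 semitones).
A diminished octave down from Ab4 is A3.

A3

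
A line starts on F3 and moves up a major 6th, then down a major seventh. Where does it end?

Eb3

F3 up a major sixth → D4 (9 semitones).
D4 down a major seventh → Eb3 (11 semitones).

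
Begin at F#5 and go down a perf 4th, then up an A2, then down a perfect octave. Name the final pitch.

A perfect fourth down from F#5 is C#5.
Up an augmented second from C#5: D##5 (3 semitones up).
D##5 down a perfect octave → D##4 (12 semitones).

D##4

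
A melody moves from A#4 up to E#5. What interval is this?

A to E spans five letter names (A-B-C-D-E) — that makes it a fifth of some quality.
Counting semitones, A#4→E#5 is 7, which is the perfect fifth.

perfect 5th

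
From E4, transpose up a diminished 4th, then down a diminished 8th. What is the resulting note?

Up a diminished fourth from E4: Ab4 (4 semitones up).
Down a diminished octave from Ab4: A3 (11 semitones down).

A3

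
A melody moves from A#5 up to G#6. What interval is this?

m7

A to G spans seven letter names (A-B-C-D-E-F-G): a seventh.
A major seventh would be 11 semitones, but A#5 to G#6 is 10 — one semitone narrower, making it a minor seventh.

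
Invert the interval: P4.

perfect 5th

Interval numbers invert to sum to nine: 4 + 5 = 9, so a fourth inverts to a fifth.
The quality also flips — perfect stays perfect — giving a perfect fifth.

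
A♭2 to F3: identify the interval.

A to F spans six letter names (A-B-C-D-E-F), so the interval is some kind of sixth.
Counting semitones, Ab2→F3 is 9, which is the major sixth.

M6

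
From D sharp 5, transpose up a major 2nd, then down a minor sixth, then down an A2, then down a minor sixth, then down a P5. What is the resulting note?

Up a major second from D#5: E#5 (2 semitones up).
Down a minor sixth from E#5: G##4 (8 semitones down).
An augmented second down from G##4 is F#4.
F#4 down a minor sixth → A#3 (8 semitones).
Down a perfect fifth from A#3: D#3 (7 semitones down).

D sharp 3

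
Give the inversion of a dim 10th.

First reduce the compound diminished tenth to its simple form, a diminished third.
The rule of nine gives the new number: 9 − 3 = 6, so a third becomes a sixth.
And diminished becomes augmented under inversion, so we get an augmented sixth.

A6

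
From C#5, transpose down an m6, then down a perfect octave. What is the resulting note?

E#3

A minor sixth down from C#5 is E#4.
Down a perfect octave from E#4: E#3 (12 semitones down).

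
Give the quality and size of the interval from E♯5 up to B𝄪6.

E to B spans five letter names (E-F-G-A-B), plus an octave, so the interval is some kind of twelfth.
A perfect twelfth would be 19 semitones; E#5 to B##6 is 20, one semitone wider, so the interval is augmented.
(Equivalently, a compound augmented fifth: an augmented fifth plus an octave.)

augmented twelfth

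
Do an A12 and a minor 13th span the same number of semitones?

Yes

Both span 20 semitones: an augmented twelfth and a minor thirteenth are the same chromatic distance.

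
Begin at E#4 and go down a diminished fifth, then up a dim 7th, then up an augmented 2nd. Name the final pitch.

A##4

E#4 down a diminished fifth → A##3 (6 semitones).
A diminished seventh up from A##3 is G#4.
G#4 up an augmented second → A##4 (3 semitones).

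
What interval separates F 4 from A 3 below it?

minor sixth

Descending from F4 to A3 is the same interval as ascending A3 to F4.
A to F spans six letter names (A-B-C-D-E-F), so the interval is some kind of sixth.
A major sixth would be 9 semitones, but A3 to F4 is 8 — one semitone narrower, making it a minor sixth.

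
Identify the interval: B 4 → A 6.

minor fourteenth

B to A spans seven letter names (B-C-D-E-F-G-A), plus an octave, so the interval is some kind of fourteenth.
A major fourteenth would be 23 semitones, but B4 to A6 is 22 — one semitone narrower, making it a minor fourteenth.
(Equivalently, a compound minor seventh: a minor seventh plus an octave.)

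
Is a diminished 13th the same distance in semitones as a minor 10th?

19 semitones (diminished thirteenth) vs 15 semitones (minor tenth): not equal.

No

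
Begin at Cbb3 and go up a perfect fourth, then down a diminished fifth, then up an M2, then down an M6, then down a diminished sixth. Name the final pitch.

G1

A perfect fourth up from Cbb3 is Fbb3.
Down a diminished fifth from Fbb3: Bbb2 (6 semitones down).
Up a major second from Bbb2: Cb3 (2 semitones up).
Cb3 down a major sixth → Ebb2 (9 semitones).
Ebb2 down a diminished sixth → G1 (7 semitones).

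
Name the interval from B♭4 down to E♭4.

Descending from Bb4 to Eb4 is the same interval as ascending Eb4 to Bb4.
E to B spans five letter names (E-F-G-A-B), so the interval is some kind of fifth.
The perfect fifth spans 7 semitones, and Eb4 to Bb4 is exactly 7 semitones — so this is a perfect fifth.

perfect fifth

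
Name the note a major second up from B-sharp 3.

The second takes the letter from B up to C.
Moving 2 semitones up from B#3 (the size of a major second) reaches C##4.

C-double-sharp 4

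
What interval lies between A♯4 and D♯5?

A to D spans four letter names (A-B-C-D) — that makes it a fourth of some quality.
The perfect fourth spans 5 semitones, and A#4 to D#5 is exactly 5 semitones — so this is a perfect fourth.

perfect fourth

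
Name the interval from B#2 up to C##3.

major second

B to C spans two letter names (B-C) — that makes it a second of some quality.
Counting semitones, B#2→C##3 is 2, which is the major second.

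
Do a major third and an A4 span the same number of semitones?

A major third spans 4 semitones; an augmented fourth spans 6 semitones. They differ by 2.

No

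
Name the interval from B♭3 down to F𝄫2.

doubly augmented eleventh

Descending from Bb3 to Fbb2 is the same interval as ascending Fbb2 to Bb3.
F to B spans four letter names (F-G-A-B), plus an octave: an eleventh.
A perfect eleventh would be 17 semitones; Fbb2 to Bb3 is 19, two semitones wider, so the interval is doubly augmented.
(Equivalently, a compound doubly augmented fourth: a doubly augmented fourth plus an octave.)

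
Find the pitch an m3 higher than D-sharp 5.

F-sharp 5

The third takes the letter from D up to F.
Moving 3 semitones up from D#5 (the size of a minor third) reaches F#5.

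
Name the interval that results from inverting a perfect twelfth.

perfect fourth

First reduce the compound perfect twelfth to its simple form, a perfect fifth.
Interval numbers invert to sum to nine: 5 + 4 = 9, so a fifth inverts to a fourth.
And perfect stays perfect under inversion, so we get a perfect fourth.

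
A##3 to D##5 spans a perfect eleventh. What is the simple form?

Each octave removed subtracts seven from the number: 11 − 7 = 4.
So a perfect eleventh is an octave plus a perfect fourth. The quality is unchanged.

perfect 4th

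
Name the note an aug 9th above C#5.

Counting two letter names plus an octave up from C lands on D.
An augmented ninth is 15 semitones; 15 semitones up from C#5 gives D##6.

D##6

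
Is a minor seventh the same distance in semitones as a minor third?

A minor seventh spans 10 semitones; a minor third spans 3 semitones. They differ by 7.

No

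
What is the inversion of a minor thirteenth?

First reduce the compound minor thirteenth to its simple form, a minor sixth.
The rule of nine gives the new number: 9 − 6 = 3, so a sixth becomes a third.
Quality inverts too: minor becomes major. That makes the inversion a major third.

major 3rd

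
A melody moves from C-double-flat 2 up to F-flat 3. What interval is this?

A11

C to F spans four letter names (C-D-E-F), plus an octave, so the interval is some kind of eleventh.
A perfect eleventh would be 17 semitones; Cbb2 to Fb3 is 18, one semitone wider, so the interval is augmented.
(Equivalently, a compound augmented fourth: an augmented fourth plus an octave.)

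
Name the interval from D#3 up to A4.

D to A spans five letter names (D-E-F-G-A), plus an octave — that makes it a twelfth of some quality.
D#3 to A4 spans 18 semitones — one semitone narrower than the perfect twelfth (19) — giving a diminished twelfth.
(Equivalently, a compound diminished fifth: a diminished fifth plus an octave.)

diminished 12th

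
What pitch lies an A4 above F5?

B5

Counting four letter names up from F lands on B.
An augmented fourth is 6 semitones; 6 semitones up from F5 gives B5.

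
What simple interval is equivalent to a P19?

Subtracting seven from the interval number removes an octave: 19 − 14 = 5.
Quality carries through unchanged, so the simple form is a perfect fifth.

perfect fifth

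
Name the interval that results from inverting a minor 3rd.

Inverted interval numbers add to nine, so a third pairs with a sixth (3 + 6 = 9).
And minor becomes major under inversion, so we get a major sixth.

M6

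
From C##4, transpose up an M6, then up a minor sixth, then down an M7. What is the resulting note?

G#4

A major sixth up from C##4 is A##4.
A##4 up a minor sixth → F##5 (8 semitones).
A major seventh down from F##5 is G#4.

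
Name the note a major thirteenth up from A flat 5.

The thirteenth's letter: A up six letter names plus an octave → F.
A major thirteenth is 21 semitones; 21 semitones up from Ab5 gives F7.

F 7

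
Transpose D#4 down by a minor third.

The third takes the letter from D down to B.
Moving 3 semitones down from D#4 (the size of a minor third) reaches B#3.

B#3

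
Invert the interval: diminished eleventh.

A5

First reduce the compound diminished eleventh to its simple form, a diminished fourth.
The rule of nine gives the new number: 9 − 4 = 5, so a fourth becomes a fifth.
The quality also flips — diminished becomes augmented — giving an augmented fifth.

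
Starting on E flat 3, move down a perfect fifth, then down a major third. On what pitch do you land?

F flat 2

Eb3 down a perfect fifth → Ab2 (7 semitones).
Down a major third from Ab2: Fb2 (4 semitones down).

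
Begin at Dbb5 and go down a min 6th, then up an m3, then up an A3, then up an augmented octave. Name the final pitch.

Down a minor sixth from Dbb5: Fb4 (8 semitones down).
Fb4 up a minor third → Abb4 (3 semitones).
An augmented third up from Abb4 is C5.
C5 up an augmented octave → C#6 (13 semitones).

C#6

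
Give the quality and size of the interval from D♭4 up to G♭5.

D to G spans four letter names (D-E-F-G), plus an octave, so the interval is some kind of eleventh.
Db4 to Gb5 is 17 semitones, matching the perfect eleventh exactly, so the quality is perfect.
(Equivalently, a compound perfect fourth: a perfect fourth plus an octave.)

perfect eleventh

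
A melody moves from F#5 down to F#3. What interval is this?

P15

Descending from F#5 to F#3 is the same interval as ascending F#3 to F#5.
F to F is the same letter name, plus 2 octaves, so the interval is some kind of fifteenth.
Counting semitones, F#3→F#5 is 24, which is the perfect fifteenth.
(Equivalently, a compound perfect octave: a perfect octave plus an octave.)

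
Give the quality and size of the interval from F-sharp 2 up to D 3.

m6

F to D spans six letter names (F-G-A-B-C-D), so the interval is some kind of sixth.
F#2 to D3 is 8 semitones, a half step short of the major sixth (9), so this is minor.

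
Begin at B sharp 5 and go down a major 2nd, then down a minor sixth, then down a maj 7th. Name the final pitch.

D sharp 4

A major second down from B#5 is A#5.
A#5 down a minor sixth → C##5 (8 semitones).
Down a major seventh from C##5: D#4 (11 semitones down).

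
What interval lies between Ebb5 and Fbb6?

E to F spans two letter names (E-F), plus an octave — that makes it a ninth of some quality.
At 13 semitones, Ebb5→Fbb6 falls one short of a major ninth: minor.
(Equivalently, a compound minor second: a minor second plus an octave.)

minor ninth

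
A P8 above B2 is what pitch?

B3

The letter stays B (same as the start), shifted an octave up.
A perfect octave is 12 semitones; 12 semitones up from B2 gives B3.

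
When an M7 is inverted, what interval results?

m2

Interval numbers invert to sum to nine: 7 + 2 = 9, so a seventh inverts to a second.
And major becomes minor under inversion, so we get a minor second.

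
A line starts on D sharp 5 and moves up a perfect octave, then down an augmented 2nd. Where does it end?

A perfect octave up from D#5 is D#6.
D#6 down an augmented second → C6 (3 semitones).

C 6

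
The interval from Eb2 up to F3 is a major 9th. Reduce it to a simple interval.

major 2nd

Each octave removed subtracts seven from the number: 9 − 7 = 2.
So a major ninth is an octave plus a major second. The quality is unchanged.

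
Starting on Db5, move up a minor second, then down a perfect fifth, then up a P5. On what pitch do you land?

Ebb5

Db5 up a minor second → Ebb5 (1 semitone).
A perfect fifth down from Ebb5 is Abb4.
Abb4 up a perfect fifth → Ebb5 (7 semitones).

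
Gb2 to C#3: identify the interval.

G to C spans four letter names (G-A-B-C): a fourth.
The perfect fourth is 5 semitones; here we have 7, two semitones wider: doubly augmented.

doubly augmented 4th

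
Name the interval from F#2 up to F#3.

perfect octave

F to F is the same letter name, plus an octave — that makes it an octave of some quality.
The perfect octave spans 12 semitones, and F#2 to F#3 is exactly 12 semitones — so this is a perfect octave.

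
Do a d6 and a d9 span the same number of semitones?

7 semitones (diminished sixth) vs 12 semitones (diminished ninth): not equal.

No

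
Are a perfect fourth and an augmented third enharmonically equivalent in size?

Yes

A perfect fourth spans 5 semitones, and an augmented third also spans 5 semitones — they're enharmonic.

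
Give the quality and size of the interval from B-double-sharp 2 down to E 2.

Descending from B##2 to E2 is the same interval as ascending E2 to B##2.
E to B spans five letter names (E-F-G-A-B): a fifth.
The perfect fifth is 7 semitones; here we have 9, two semitones wider: doubly augmented.

doubly augmented 5th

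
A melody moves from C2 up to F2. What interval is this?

C to F spans four letter names (C-D-E-F), so the interval is some kind of fourth.
Counting semitones, C2→F2 is 5, which is the perfect fourth.

perfect 4th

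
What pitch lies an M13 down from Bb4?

Db3

Counting six letter names plus an octave down from B lands on D.
A major thirteenth is 21 semitones; 21 semitones down from Bb4 gives Db3.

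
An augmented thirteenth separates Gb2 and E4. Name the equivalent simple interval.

Subtracting seven from the interval number removes an octave: 13 − 7 = 6.
Quality carries through unchanged, so the simple form is an augmented sixth.

augmented 6th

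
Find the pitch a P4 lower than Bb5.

Counting four letter names down from B lands on F.
Moving 5 semitones down from Bb5 (the size of a perfect fourth) reaches F5.

F5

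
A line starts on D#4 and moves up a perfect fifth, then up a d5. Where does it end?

D#4 up a perfect fifth → A#4 (7 semitones).
A diminished fifth up from A#4 is E5.

E5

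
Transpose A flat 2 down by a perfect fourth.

E flat 2

Four letter names down from A: E.
A perfect fourth is 5 semitones; 5 semitones down from Ab2 gives Eb2.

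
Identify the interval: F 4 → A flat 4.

m3

F to A spans three letter names (F-G-A) — that makes it a third of some quality.
F4 to Ab4 is 3 semitones, a half step short of the major third (4), so this is minor.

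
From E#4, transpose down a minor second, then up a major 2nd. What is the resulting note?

E##4

Down a minor second from E#4: D##4 (1 semitone down).
A major second up from D##4 is E##4.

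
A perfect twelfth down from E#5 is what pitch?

A#3

The twelfth's letter: E down five letter names plus an octave → A.
Moving 19 semitones down from E#5 (the size of a perfect twelfth) reaches A#3.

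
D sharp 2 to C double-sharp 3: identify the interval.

D to C spans seven letter names (D-E-F-G-A-B-C), so the interval is some kind of seventh.
Counting semitones, D#2→C##3 is 11, which is the major seventh.

major seventh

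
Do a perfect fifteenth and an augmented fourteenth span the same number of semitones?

Yes

Both span 24 semitones: a perfect fifteenth and an augmented fourteenth are the same chromatic distance.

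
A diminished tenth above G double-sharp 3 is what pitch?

Counting three letter names plus an octave up from G lands on B.
A diminished tenth spans 14 semitones, so from G##3 the target pitch is B4.

B 4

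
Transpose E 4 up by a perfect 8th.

The letter stays E (same as the start), shifted an octave up.
Moving 12 semitones up from E4 (the size of a perfect octave) reaches E5.

E 5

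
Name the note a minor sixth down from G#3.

B#2

The sixth takes the letter from G down to B.
A minor sixth is 8 semitones; 8 semitones down from G#3 gives B#2.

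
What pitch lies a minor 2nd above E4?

F4

The second takes the letter from E up to F.
A minor second spans 1 semitone, so from E4 the target pitch is F4.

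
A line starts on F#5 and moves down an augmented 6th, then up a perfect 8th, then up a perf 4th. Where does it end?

Db6

F#5 down an augmented sixth → Ab4 (10 semitones).
A perfect octave up from Ab4 is Ab5.
Ab5 up a perfect fourth → Db6 (5 semitones).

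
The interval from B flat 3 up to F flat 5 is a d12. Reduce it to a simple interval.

diminished 5th

Take out an octave (7 from the number): 12 − 7 = 5.
So a diminished twelfth is an octave plus a diminished fifth. The quality is unchanged.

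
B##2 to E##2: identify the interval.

Descending from B##2 to E##2 is the same interval as ascending E##2 to B##2.
E to B spans five letter names (E-F-G-A-B), so the interval is some kind of fifth.
Counting semitones, E##2→B##2 is 7, which is the perfect fifth.

perfect fifth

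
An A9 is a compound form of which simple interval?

Take out an octave (7 from the number): 9 − 7 = 2.
Quality carries through unchanged, so the simple form is an augmented second.

augmented 2nd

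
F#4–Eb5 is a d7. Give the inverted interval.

The rule of nine gives the new number: 9 − 7 = 2, so a seventh becomes a second.
The quality also flips — diminished becomes augmented — giving an augmented second.

augmented 2nd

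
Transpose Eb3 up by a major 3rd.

Three letter names up from E: G.
A major third is 4 semitones; 4 semitones up from Eb3 gives G3.

G3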